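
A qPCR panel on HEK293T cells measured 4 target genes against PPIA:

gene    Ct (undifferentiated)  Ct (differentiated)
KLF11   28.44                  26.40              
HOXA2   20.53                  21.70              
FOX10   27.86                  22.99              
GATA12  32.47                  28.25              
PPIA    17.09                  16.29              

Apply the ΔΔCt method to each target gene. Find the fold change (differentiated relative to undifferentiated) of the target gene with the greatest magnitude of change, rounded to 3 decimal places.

16.795

KLF11: ΔΔCt = (26.40−16.29) − (28.44−17.09) = 10.11 − 11.35 = -1.24; fold change = 2^1.24 = 2.362
HOXA2: ΔΔCt = (21.70−16.29) − (20.53−17.09) = 5.41 − 3.44 = 1.97; fold change = 2^-1.97 = 0.255
FOX10: ΔΔCt = (22.99−16.29) − (27.86−17.09) = 6.70 − 10.77 = -4.07; fold change = 2^4.07 = 16.795
GATA12: ΔΔCt = (28.25−16.29) − (32.47−17.09) = 11.96 − 15.38 = -3.42; fold change = 2^3.42 = 10.703
FOX10 has the largest |ΔΔCt| = 4.07.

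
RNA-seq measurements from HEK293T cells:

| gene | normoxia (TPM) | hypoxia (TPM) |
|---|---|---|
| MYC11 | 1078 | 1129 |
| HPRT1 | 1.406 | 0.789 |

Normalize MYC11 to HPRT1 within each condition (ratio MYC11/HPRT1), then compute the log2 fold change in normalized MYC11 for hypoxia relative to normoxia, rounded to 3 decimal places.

0.900

MYC11/HPRT1 (normoxia) = 1078 / 1.406 = 766.71
MYC11/HPRT1 (hypoxia) = 1129 / 0.789 = 1430.9
Fold change = 1430.9 / 766.71 = 1.8663
log2(1.8663) = 0.9002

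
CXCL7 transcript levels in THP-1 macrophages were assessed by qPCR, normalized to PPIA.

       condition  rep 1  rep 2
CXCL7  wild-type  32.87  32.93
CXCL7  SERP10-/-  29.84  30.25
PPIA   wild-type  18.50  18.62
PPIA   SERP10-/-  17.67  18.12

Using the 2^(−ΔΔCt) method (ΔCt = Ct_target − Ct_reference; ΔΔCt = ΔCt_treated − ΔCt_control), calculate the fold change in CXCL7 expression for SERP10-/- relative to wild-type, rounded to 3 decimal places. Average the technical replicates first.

Mean Ct: CXCL7 wild-type 32.900; CXCL7 SERP10-/- 30.045; PPIA wild-type 18.560; PPIA SERP10-/- 17.895
ΔCt(wild-type) = 32.900 − 18.560 = 14.340
ΔCt(SERP10-/-) = 30.045 − 17.895 = 12.150
ΔΔCt = 12.150 − 14.340 = -2.190
Fold change = 2^(−(-2.190)) = 2^2.190 = 4.5631

4.563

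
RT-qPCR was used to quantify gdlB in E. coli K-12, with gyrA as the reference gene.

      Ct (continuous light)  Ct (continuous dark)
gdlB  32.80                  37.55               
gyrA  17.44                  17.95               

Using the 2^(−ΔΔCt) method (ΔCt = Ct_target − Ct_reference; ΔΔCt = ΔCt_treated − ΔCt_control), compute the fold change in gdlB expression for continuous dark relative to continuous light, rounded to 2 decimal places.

0.05

ΔCt(continuous light) = 32.800 − 17.440 = 15.360
ΔCt(continuous dark) = 37.550 − 17.950 = 19.600
ΔΔCt = 19.600 − 15.360 = 4.240
Fold change = 2^(−4.240) = 0.053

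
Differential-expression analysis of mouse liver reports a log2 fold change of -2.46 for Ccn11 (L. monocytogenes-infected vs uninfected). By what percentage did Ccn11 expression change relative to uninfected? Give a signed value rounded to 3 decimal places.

-81.825%

Fold change = 2^(-2.46) = 0.1817
Percent change = (FC − 1) × 100% = (0.1817 − 1) × 100 = -81.825%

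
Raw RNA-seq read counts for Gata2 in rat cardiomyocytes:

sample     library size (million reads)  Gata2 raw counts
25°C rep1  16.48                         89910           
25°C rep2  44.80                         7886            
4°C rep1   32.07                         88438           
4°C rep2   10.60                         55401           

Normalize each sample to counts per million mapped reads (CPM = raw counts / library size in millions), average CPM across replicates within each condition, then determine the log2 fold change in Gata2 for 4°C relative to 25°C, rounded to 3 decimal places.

0.504

CPM(25°C rep1) = 89910 / 16.48 = 5455.7039
CPM(25°C rep2) = 7886 / 44.80 = 176.0268
CPM(4°C rep1) = 88438 / 32.07 = 2757.6551
CPM(4°C rep2) = 55401 / 10.60 = 5226.5094
mean CPM(25°C) = 2815.8653; mean CPM(4°C) = 3992.0823
Fold change = 3992.0823 / 2815.8653 = 1.41771
log2(1.41771) = 0.5036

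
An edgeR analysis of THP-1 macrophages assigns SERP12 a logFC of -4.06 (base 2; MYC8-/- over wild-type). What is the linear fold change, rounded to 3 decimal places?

0.060

Fold change = 2^(-4.06) = 0.0600
That is, SERP12 drops to 6.0% of the wild-type level.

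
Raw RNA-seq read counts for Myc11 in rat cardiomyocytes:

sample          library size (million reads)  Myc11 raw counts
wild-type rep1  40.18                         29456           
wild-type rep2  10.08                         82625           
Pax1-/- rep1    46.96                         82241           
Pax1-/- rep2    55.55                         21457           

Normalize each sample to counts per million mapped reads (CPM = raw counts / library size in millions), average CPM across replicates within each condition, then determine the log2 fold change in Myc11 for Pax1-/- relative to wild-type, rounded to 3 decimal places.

-2.063

CPM(wild-type rep1) = 29456 / 40.18 = 733.1010
CPM(wild-type rep2) = 82625 / 10.08 = 8196.9246
CPM(Pax1-/- rep1) = 82241 / 46.96 = 1751.2990
CPM(Pax1-/- rep2) = 21457 / 55.55 = 386.2646
mean CPM(wild-type) = 4465.0128; mean CPM(Pax1-/-) = 1068.7818
Fold change = 1068.7818 / 4465.0128 = 0.23937
log2(0.23937) = -2.0627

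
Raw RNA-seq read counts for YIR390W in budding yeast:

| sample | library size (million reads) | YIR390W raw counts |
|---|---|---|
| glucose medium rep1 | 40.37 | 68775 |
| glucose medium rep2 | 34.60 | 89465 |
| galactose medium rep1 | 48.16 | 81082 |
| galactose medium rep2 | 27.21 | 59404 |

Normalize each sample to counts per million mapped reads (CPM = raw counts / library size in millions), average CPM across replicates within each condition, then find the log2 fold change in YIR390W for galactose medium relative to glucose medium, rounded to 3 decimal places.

-0.150

CPM(glucose medium rep1) = 68775 / 40.37 = 1703.6165
CPM(glucose medium rep2) = 89465 / 34.60 = 2585.6936
CPM(galactose medium rep1) = 81082 / 48.16 = 1683.5963
CPM(galactose medium rep2) = 59404 / 27.21 = 2183.1680
mean CPM(glucose medium) = 2144.6551; mean CPM(galactose medium) = 1933.3821
Fold change = 1933.3821 / 2144.6551 = 0.90149
log2(0.90149) = -0.1496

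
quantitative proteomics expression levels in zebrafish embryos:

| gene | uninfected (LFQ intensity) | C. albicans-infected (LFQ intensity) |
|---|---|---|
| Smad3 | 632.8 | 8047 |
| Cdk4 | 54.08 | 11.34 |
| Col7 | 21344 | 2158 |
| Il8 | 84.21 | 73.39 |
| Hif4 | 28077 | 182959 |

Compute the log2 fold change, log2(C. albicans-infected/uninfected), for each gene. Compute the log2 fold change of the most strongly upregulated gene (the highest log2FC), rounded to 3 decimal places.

3.669

log2(8047/632.8) = 3.669  (Smad3)
log2(11.34/54.08) = -2.254  (Cdk4)
log2(2158/21344) = -3.306  (Col7)
log2(73.39/84.21) = -0.198  (Il8)
log2(182959/28077) = 2.704  (Hif4)
Smad3 is most strongly upregulated.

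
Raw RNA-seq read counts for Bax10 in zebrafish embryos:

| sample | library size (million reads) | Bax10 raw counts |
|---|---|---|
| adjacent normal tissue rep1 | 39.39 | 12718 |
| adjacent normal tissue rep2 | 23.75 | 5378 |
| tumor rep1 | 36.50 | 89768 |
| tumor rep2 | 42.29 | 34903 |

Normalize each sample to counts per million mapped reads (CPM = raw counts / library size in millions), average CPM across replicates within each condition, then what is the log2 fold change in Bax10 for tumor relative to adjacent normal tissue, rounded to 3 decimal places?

CPM(adjacent normal tissue rep1) = 12718 / 39.39 = 322.8738
CPM(adjacent normal tissue rep2) = 5378 / 23.75 = 226.4421
CPM(tumor rep1) = 89768 / 36.50 = 2459.3973
CPM(tumor rep2) = 34903 / 42.29 = 825.3251
mean CPM(adjacent normal tissue) = 274.6580; mean CPM(tumor) = 1642.3612
Fold change = 1642.3612 / 274.6580 = 5.97966
log2(5.97966) = 2.5801

2.580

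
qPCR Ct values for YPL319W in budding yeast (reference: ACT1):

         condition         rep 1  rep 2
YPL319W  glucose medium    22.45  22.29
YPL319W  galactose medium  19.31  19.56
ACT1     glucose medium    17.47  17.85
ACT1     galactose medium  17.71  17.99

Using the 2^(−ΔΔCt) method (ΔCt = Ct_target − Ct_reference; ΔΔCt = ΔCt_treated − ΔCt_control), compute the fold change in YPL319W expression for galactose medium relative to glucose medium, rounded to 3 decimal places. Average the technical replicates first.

8.724

Mean Ct: YPL319W glucose medium 22.370; YPL319W galactose medium 19.435; ACT1 glucose medium 17.660; ACT1 galactose medium 17.850
ΔCt(glucose medium) = 22.370 − 17.660 = 4.710
ΔCt(galactose medium) = 19.435 − 17.850 = 1.585
ΔΔCt = 1.585 − 4.710 = -3.125
Fold change = 2^(−(-3.125)) = 2^3.125 = 8.7241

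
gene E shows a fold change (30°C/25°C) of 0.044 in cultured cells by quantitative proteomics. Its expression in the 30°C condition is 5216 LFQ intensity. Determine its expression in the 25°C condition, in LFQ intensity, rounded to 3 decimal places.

25°C expression = 5216 / 0.044 = 118545.455

118545.455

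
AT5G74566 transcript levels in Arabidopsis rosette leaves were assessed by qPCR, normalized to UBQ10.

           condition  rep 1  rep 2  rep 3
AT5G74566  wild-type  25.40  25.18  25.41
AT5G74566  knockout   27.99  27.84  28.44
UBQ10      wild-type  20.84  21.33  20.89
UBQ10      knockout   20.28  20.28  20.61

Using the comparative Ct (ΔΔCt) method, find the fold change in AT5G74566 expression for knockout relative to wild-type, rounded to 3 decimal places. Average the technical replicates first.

Mean Ct: AT5G74566 wild-type 25.330; AT5G74566 knockout 28.090; UBQ10 wild-type 21.020; UBQ10 knockout 20.390
ΔCt(wild-type) = 25.330 − 21.020 = 4.310
ΔCt(knockout) = 28.090 − 20.390 = 7.700
ΔΔCt = 7.700 − 4.310 = 3.390
Fold change = 2^(−3.390) = 0.0954

0.095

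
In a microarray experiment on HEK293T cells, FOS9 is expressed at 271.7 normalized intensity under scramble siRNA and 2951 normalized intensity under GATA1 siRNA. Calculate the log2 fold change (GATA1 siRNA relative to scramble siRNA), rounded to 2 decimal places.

Fold change = 2951 / 271.7 = 10.8612
log2(10.8612) = 3.441

3.44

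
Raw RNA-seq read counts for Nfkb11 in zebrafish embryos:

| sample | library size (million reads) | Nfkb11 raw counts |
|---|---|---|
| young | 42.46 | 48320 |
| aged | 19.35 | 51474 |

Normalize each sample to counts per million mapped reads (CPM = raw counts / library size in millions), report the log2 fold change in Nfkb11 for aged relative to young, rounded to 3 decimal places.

CPM(young) = 48320 / 42.46 = 1138.0122
CPM(aged) = 51474 / 19.35 = 2660.1550
Fold change = 2660.1550 / 1138.0122 = 2.33755
log2(2.33755) = 1.2250

1.225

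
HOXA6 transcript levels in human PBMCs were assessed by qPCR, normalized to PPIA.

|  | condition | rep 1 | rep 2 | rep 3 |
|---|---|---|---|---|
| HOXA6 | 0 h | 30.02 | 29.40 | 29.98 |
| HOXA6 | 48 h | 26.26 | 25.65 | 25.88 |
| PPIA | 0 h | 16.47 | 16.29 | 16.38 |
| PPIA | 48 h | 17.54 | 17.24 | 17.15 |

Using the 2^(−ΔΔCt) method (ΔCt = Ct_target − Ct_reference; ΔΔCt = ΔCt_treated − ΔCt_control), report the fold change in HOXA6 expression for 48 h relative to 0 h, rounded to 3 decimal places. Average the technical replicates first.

Mean Ct: HOXA6 0 h 29.800; HOXA6 48 h 25.930; PPIA 0 h 16.380; PPIA 48 h 17.310
ΔCt(0 h) = 29.800 − 16.380 = 13.420
ΔCt(48 h) = 25.930 − 17.310 = 8.620
ΔΔCt = 8.620 − 13.420 = -4.800
Fold change = 2^(−(-4.800)) = 2^4.800 = 27.8576

27.858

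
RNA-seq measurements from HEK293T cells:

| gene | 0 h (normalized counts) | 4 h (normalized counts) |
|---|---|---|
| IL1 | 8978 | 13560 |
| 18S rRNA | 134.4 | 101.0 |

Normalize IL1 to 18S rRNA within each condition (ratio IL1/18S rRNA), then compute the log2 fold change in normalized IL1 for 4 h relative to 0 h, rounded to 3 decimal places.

IL1/18S rRNA (0 h) = 8978 / 134.4 = 66.801
IL1/18S rRNA (4 h) = 13560 / 101.0 = 134.26
Fold change = 134.26 / 66.801 = 2.0098
log2(2.0098) = 1.0071

1.007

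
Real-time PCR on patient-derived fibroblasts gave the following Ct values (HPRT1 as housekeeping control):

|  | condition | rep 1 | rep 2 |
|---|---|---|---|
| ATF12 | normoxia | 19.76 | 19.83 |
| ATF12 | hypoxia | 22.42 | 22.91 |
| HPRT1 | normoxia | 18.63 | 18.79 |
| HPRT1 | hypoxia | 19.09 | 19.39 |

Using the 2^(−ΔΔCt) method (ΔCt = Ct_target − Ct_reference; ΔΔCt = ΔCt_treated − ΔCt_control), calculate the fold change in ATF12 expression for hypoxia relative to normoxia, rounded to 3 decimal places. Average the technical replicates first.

Mean Ct: ATF12 normoxia 19.795; ATF12 hypoxia 22.665; HPRT1 normoxia 18.710; HPRT1 hypoxia 19.240
ΔCt(normoxia) = 19.795 − 18.710 = 1.085
ΔCt(hypoxia) = 22.665 − 19.240 = 3.425
ΔΔCt = 3.425 − 1.085 = 2.340
Fold change = 2^(−2.340) = 0.1975

0.198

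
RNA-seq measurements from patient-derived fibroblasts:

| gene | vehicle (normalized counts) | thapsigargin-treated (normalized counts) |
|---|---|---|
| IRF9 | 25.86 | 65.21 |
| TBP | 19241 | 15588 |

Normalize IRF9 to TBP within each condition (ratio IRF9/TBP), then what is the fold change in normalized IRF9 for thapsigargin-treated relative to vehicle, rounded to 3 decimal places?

IRF9/TBP (vehicle) = 25.86 / 19241 = 0.001344
IRF9/TBP (thapsigargin-treated) = 65.21 / 15588 = 0.0041833
Fold change = 0.0041833 / 0.001344 = 3.1126

3.113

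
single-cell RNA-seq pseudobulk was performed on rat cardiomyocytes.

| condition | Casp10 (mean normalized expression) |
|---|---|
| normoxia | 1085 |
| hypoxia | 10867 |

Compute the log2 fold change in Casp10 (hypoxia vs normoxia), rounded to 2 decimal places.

Fold change = 10867 / 1085 = 10.0157
log2(10.0157) = 3.324

3.32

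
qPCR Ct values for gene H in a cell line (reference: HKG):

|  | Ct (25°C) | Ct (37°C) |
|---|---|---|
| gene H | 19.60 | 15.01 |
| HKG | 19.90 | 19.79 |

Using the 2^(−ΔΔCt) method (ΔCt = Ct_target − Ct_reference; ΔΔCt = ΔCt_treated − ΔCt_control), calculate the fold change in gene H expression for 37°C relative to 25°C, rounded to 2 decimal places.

22.32

ΔCt(25°C) = 19.600 − 19.900 = -0.300
ΔCt(37°C) = 15.010 − 19.790 = -4.780
ΔΔCt = -4.780 − (-0.300) = -4.480
Fold change = 2^(−(-4.480)) = 2^4.480 = 22.316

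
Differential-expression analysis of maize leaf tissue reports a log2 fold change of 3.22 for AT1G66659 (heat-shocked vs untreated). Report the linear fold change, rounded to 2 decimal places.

Fold change = 2^(3.22) = 9.318

9.32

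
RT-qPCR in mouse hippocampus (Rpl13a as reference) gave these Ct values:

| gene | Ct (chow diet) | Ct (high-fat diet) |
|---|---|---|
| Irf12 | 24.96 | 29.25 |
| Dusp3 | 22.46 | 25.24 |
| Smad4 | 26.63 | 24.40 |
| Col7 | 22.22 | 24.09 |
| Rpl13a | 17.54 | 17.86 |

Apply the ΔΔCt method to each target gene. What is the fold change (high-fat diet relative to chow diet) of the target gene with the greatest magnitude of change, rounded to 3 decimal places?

Irf12: ΔΔCt = (29.25−17.86) − (24.96−17.54) = 11.39 − 7.42 = 3.97; fold change = 2^-3.97 = 0.064
Dusp3: ΔΔCt = (25.24−17.86) − (22.46−17.54) = 7.38 − 4.92 = 2.46; fold change = 2^-2.46 = 0.182
Smad4: ΔΔCt = (24.40−17.86) − (26.63−17.54) = 6.54 − 9.09 = -2.55; fold change = 2^2.55 = 5.856
Col7: ΔΔCt = (24.09−17.86) − (22.22−17.54) = 6.23 − 4.68 = 1.55; fold change = 2^-1.55 = 0.342
Irf12 has the largest |ΔΔCt| = 3.97.

0.064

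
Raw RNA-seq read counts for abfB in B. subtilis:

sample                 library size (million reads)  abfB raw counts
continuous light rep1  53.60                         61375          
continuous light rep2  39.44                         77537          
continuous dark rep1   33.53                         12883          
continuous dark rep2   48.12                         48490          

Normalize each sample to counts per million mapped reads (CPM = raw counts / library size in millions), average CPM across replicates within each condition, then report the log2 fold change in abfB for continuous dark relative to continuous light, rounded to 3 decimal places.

-1.160

CPM(continuous light rep1) = 61375 / 53.60 = 1145.0560
CPM(continuous light rep2) = 77537 / 39.44 = 1965.9483
CPM(continuous dark rep1) = 12883 / 33.53 = 384.2231
CPM(continuous dark rep2) = 48490 / 48.12 = 1007.6891
mean CPM(continuous light) = 1555.5021; mean CPM(continuous dark) = 695.9561
Fold change = 695.9561 / 1555.5021 = 0.44742
log2(0.44742) = -1.1603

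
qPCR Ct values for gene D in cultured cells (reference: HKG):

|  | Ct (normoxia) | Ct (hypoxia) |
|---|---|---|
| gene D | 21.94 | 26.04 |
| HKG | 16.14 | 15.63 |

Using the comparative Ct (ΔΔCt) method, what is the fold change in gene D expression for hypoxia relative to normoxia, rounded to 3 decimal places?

ΔCt(normoxia) = 21.940 − 16.140 = 5.800
ΔCt(hypoxia) = 26.040 − 15.630 = 10.410
ΔΔCt = 10.410 − 5.800 = 4.610
Fold change = 2^(−4.610) = 0.0409

0.041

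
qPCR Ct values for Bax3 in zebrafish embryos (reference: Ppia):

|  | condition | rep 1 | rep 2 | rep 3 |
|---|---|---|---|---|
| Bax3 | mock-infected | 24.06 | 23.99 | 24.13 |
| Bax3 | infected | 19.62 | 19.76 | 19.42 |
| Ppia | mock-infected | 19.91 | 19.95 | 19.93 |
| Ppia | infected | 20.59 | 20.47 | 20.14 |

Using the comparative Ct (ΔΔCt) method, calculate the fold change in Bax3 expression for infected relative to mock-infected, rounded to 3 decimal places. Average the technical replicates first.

30.484

Mean Ct: Bax3 mock-infected 24.060; Bax3 infected 19.600; Ppia mock-infected 19.930; Ppia infected 20.400
ΔCt(mock-infected) = 24.060 − 19.930 = 4.130
ΔCt(infected) = 19.600 − 20.400 = -0.800
ΔΔCt = -0.800 − 4.130 = -4.930
Fold change = 2^(−(-4.930)) = 2^4.930 = 30.4844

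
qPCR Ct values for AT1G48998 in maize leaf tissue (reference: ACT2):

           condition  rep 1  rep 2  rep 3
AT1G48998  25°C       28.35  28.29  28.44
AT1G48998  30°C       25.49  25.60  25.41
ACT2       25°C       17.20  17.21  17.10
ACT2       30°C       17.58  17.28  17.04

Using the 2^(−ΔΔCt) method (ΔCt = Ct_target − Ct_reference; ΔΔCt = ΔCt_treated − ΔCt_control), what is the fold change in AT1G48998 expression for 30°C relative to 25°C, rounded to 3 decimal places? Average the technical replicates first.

Mean Ct: AT1G48998 25°C 28.360; AT1G48998 30°C 25.500; ACT2 25°C 17.170; ACT2 30°C 17.300
ΔCt(25°C) = 28.360 − 17.170 = 11.190
ΔCt(30°C) = 25.500 − 17.300 = 8.200
ΔΔCt = 8.200 − 11.190 = -2.990
Fold change = 2^(−(-2.990)) = 2^2.990 = 7.9447

7.945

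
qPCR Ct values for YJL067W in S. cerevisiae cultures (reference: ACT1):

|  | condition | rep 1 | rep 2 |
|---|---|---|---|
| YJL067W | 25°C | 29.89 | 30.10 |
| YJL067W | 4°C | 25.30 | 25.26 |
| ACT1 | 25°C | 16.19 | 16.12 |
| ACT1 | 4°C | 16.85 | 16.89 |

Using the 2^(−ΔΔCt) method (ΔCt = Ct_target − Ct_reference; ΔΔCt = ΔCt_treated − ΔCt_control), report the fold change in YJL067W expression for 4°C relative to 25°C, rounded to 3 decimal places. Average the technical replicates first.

Mean Ct: YJL067W 25°C 29.995; YJL067W 4°C 25.280; ACT1 25°C 16.155; ACT1 4°C 16.870
ΔCt(25°C) = 29.995 − 16.155 = 13.840
ΔCt(4°C) = 25.280 − 16.870 = 8.410
ΔΔCt = 8.410 − 13.840 = -5.430
Fold change = 2^(−(-5.430)) = 2^5.430 = 43.1115

43.111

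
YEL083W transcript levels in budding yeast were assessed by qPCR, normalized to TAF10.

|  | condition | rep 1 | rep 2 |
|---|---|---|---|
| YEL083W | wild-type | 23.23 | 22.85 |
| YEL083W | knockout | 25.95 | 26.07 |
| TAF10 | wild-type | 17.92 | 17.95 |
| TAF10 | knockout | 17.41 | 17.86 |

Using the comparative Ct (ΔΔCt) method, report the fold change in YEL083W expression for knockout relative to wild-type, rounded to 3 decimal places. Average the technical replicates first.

Mean Ct: YEL083W wild-type 23.040; YEL083W knockout 26.010; TAF10 wild-type 17.935; TAF10 knockout 17.635
ΔCt(wild-type) = 23.040 − 17.935 = 5.105
ΔCt(knockout) = 26.010 − 17.635 = 8.375
ΔΔCt = 8.375 − 5.105 = 3.270
Fold change = 2^(−3.270) = 0.1037

0.104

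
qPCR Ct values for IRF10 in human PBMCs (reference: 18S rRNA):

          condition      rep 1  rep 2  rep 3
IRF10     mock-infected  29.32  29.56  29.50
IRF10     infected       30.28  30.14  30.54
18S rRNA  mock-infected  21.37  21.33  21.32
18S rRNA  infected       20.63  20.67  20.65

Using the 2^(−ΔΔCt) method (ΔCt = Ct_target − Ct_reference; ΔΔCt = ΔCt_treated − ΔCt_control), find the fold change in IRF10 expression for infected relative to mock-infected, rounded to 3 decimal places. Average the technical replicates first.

Mean Ct: IRF10 mock-infected 29.460; IRF10 infected 30.320; 18S rRNA mock-infected 21.340; 18S rRNA infected 20.650
ΔCt(mock-infected) = 29.460 − 21.340 = 8.120
ΔCt(infected) = 30.320 − 20.650 = 9.670
ΔΔCt = 9.670 − 8.120 = 1.550
Fold change = 2^(−1.550) = 0.3415

0.342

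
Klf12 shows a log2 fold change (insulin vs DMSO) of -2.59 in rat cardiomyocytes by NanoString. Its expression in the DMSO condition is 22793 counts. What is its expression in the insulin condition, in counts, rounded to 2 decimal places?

Fold change = 2^(-2.59) = 0.1661
insulin expression = 22793 × 0.1661 = 3785.59

3785.59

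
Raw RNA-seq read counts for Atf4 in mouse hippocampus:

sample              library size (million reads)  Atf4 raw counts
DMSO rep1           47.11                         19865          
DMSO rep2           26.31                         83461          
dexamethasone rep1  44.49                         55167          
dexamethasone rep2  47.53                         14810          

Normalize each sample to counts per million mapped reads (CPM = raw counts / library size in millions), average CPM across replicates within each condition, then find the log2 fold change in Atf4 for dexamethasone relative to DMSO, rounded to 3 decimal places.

-1.212

CPM(DMSO rep1) = 19865 / 47.11 = 421.6727
CPM(DMSO rep2) = 83461 / 26.31 = 3172.2159
CPM(dexamethasone rep1) = 55167 / 44.49 = 1239.9865
CPM(dexamethasone rep2) = 14810 / 47.53 = 311.5927
mean CPM(DMSO) = 1796.9443; mean CPM(dexamethasone) = 775.7896
Fold change = 775.7896 / 1796.9443 = 0.43173
log2(0.43173) = -1.2118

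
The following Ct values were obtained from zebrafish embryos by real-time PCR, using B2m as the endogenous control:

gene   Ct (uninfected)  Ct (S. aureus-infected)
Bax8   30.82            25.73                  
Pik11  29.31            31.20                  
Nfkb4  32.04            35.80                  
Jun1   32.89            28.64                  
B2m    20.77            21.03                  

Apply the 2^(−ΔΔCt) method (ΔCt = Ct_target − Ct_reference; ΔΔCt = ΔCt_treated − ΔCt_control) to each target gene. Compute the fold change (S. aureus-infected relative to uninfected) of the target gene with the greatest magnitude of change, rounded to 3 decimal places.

Bax8: ΔΔCt = (25.73−21.03) − (30.82−20.77) = 4.70 − 10.05 = -5.35; fold change = 2^5.35 = 40.786
Pik11: ΔΔCt = (31.20−21.03) − (29.31−20.77) = 10.17 − 8.54 = 1.63; fold change = 2^-1.63 = 0.323
Nfkb4: ΔΔCt = (35.80−21.03) − (32.04−20.77) = 14.77 − 11.27 = 3.50; fold change = 2^-3.50 = 0.088
Jun1: ΔΔCt = (28.64−21.03) − (32.89−20.77) = 7.61 − 12.12 = -4.51; fold change = 2^4.51 = 22.785
Bax8 has the largest |ΔΔCt| = 5.35.

40.786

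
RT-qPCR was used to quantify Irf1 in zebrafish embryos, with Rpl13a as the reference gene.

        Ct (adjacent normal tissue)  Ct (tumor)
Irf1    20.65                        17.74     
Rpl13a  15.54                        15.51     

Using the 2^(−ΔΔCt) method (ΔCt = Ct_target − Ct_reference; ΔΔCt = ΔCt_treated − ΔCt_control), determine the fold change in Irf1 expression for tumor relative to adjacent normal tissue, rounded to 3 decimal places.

ΔCt(adjacent normal tissue) = 20.650 − 15.540 = 5.110
ΔCt(tumor) = 17.740 − 15.510 = 2.230
ΔΔCt = 2.230 − 5.110 = -2.880
Fold change = 2^(−(-2.880)) = 2^2.880 = 7.3615

7.362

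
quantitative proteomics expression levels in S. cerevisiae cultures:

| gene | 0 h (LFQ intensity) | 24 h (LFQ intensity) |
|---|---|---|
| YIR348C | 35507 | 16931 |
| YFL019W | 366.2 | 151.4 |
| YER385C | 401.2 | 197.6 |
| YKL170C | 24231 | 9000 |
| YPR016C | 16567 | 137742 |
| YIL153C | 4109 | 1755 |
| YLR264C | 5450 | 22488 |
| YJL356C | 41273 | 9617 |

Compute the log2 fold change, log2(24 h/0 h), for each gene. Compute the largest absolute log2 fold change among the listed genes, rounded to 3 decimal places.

log2(16931/35507) = -1.068  (YIR348C)
log2(151.4/366.2) = -1.274  (YFL019W)
log2(197.6/401.2) = -1.022  (YER385C)
log2(9000/24231) = -1.429  (YKL170C)
log2(137742/16567) = 3.056  (YPR016C)
log2(1755/4109) = -1.227  (YIL153C)
log2(22488/5450) = 2.045  (YLR264C)
log2(9617/41273) = -2.102  (YJL356C)
The largest magnitude belongs to YPR016C.

3.056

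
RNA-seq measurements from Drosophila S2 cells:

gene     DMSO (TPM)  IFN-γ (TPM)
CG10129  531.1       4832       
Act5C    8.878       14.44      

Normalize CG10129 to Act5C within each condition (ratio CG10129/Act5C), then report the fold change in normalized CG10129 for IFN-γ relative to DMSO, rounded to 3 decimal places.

5.594

CG10129/Act5C (DMSO) = 531.1 / 8.878 = 59.822
CG10129/Act5C (IFN-γ) = 4832 / 14.44 = 334.63
Fold change = 334.63 / 59.822 = 5.5937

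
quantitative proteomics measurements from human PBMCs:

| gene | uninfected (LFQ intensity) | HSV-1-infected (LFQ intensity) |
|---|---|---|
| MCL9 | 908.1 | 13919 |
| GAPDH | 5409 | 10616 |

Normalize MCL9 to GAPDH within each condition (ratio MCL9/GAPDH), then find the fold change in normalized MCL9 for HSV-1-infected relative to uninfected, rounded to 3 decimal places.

MCL9/GAPDH (uninfected) = 908.1 / 5409 = 0.16789
MCL9/GAPDH (HSV-1-infected) = 13919 / 10616 = 1.3111
Fold change = 1.3111 / 0.16789 = 7.8096

7.810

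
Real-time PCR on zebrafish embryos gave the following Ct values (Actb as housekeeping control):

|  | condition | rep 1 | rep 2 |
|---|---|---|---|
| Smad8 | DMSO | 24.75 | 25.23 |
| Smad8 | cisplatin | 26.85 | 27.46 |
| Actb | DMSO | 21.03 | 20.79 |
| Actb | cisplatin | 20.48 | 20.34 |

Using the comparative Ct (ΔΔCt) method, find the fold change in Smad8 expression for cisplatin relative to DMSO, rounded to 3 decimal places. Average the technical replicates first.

0.158

Mean Ct: Smad8 DMSO 24.990; Smad8 cisplatin 27.155; Actb DMSO 20.910; Actb cisplatin 20.410
ΔCt(DMSO) = 24.990 − 20.910 = 4.080
ΔCt(cisplatin) = 27.155 − 20.410 = 6.745
ΔΔCt = 6.745 − 4.080 = 2.665
Fold change = 2^(−2.665) = 0.1577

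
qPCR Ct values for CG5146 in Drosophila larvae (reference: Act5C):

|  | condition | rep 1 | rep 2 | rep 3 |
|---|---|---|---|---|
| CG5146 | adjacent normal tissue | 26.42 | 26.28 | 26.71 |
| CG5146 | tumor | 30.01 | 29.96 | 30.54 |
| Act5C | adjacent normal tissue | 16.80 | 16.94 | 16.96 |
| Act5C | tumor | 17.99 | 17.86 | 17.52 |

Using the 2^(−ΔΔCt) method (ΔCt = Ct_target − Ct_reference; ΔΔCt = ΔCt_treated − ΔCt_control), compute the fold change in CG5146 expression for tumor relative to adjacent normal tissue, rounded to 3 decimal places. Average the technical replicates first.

0.143

Mean Ct: CG5146 adjacent normal tissue 26.470; CG5146 tumor 30.170; Act5C adjacent normal tissue 16.900; Act5C tumor 17.790
ΔCt(adjacent normal tissue) = 26.470 − 16.900 = 9.570
ΔCt(tumor) = 30.170 − 17.790 = 12.380
ΔΔCt = 12.380 − 9.570 = 2.810
Fold change = 2^(−2.810) = 0.1426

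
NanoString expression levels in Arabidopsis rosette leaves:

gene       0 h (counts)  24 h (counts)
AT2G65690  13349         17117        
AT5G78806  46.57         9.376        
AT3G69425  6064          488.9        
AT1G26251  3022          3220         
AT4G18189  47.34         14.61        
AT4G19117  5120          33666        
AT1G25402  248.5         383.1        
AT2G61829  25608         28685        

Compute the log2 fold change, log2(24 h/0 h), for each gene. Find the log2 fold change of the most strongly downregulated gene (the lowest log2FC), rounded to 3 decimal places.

log2(17117/13349) = 0.359  (AT2G65690)
log2(9.376/46.57) = -2.312  (AT5G78806)
log2(488.9/6064) = -3.633  (AT3G69425)
log2(3220/3022) = 0.092  (AT1G26251)
log2(14.61/47.34) = -1.696  (AT4G18189)
log2(33666/5120) = 2.717  (AT4G19117)
log2(383.1/248.5) = 0.624  (AT1G25402)
log2(28685/25608) = 0.164  (AT2G61829)
AT3G69425 is most strongly downregulated.

-3.633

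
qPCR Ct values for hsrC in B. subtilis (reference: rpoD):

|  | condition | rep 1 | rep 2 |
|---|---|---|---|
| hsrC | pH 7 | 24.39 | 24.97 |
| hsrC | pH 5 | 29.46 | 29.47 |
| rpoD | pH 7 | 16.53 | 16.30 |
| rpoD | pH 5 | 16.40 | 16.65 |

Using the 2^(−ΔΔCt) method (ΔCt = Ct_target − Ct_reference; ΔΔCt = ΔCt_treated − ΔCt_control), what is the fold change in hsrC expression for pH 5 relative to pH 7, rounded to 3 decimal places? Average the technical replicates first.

Mean Ct: hsrC pH 7 24.680; hsrC pH 5 29.465; rpoD pH 7 16.415; rpoD pH 5 16.525
ΔCt(pH 7) = 24.680 − 16.415 = 8.265
ΔCt(pH 5) = 29.465 − 16.525 = 12.940
ΔΔCt = 12.940 − 8.265 = 4.675
Fold change = 2^(−4.675) = 0.0391

0.039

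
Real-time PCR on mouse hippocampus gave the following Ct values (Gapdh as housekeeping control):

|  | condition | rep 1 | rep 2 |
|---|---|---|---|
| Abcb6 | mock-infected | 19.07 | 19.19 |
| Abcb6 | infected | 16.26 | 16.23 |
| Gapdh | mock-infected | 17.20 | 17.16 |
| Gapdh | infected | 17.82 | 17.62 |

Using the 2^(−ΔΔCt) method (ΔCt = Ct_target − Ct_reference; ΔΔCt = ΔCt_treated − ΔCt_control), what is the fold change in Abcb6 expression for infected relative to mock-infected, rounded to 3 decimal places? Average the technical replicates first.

10.741

Mean Ct: Abcb6 mock-infected 19.130; Abcb6 infected 16.245; Gapdh mock-infected 17.180; Gapdh infected 17.720
ΔCt(mock-infected) = 19.130 − 17.180 = 1.950
ΔCt(infected) = 16.245 − 17.720 = -1.475
ΔΔCt = -1.475 − 1.950 = -3.425
Fold change = 2^(−(-3.425)) = 2^3.425 = 10.7406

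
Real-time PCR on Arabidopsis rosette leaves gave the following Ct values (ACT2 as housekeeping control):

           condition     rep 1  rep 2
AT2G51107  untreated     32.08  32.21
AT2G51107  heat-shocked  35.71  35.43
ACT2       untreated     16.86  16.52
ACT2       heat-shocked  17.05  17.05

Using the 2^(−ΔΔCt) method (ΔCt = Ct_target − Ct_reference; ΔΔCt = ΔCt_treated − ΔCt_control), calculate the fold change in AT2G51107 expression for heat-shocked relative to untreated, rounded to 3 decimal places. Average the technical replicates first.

0.119

Mean Ct: AT2G51107 untreated 32.145; AT2G51107 heat-shocked 35.570; ACT2 untreated 16.690; ACT2 heat-shocked 17.050
ΔCt(untreated) = 32.145 − 16.690 = 15.455
ΔCt(heat-shocked) = 35.570 − 17.050 = 18.520
ΔΔCt = 18.520 − 15.455 = 3.065
Fold change = 2^(−3.065) = 0.1195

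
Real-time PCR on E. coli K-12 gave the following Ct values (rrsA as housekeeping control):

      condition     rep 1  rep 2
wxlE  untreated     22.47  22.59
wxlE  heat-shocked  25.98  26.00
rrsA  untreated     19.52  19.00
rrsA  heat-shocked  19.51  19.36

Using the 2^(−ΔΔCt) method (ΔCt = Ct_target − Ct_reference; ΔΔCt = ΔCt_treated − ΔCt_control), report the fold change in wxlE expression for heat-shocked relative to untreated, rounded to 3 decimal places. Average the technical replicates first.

Mean Ct: wxlE untreated 22.530; wxlE heat-shocked 25.990; rrsA untreated 19.260; rrsA heat-shocked 19.435
ΔCt(untreated) = 22.530 − 19.260 = 3.270
ΔCt(heat-shocked) = 25.990 − 19.435 = 6.555
ΔΔCt = 6.555 − 3.270 = 3.285
Fold change = 2^(−3.285) = 0.1026

0.103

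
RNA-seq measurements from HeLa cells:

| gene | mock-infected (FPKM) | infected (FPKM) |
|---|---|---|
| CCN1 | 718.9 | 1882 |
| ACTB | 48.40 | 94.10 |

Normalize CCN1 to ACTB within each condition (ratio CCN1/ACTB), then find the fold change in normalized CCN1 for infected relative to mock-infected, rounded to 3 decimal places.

1.347

CCN1/ACTB (mock-infected) = 718.9 / 48.40 = 14.853
CCN1/ACTB (infected) = 1882 / 94.10 = 20
Fold change = 20 / 14.853 = 1.3465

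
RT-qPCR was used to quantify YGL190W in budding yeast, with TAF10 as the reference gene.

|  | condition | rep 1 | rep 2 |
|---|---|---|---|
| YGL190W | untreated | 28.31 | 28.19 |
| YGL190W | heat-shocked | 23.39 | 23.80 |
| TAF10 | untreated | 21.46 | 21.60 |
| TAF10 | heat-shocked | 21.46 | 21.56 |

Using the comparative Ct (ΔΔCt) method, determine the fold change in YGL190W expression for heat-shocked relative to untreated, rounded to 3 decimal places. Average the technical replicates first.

Mean Ct: YGL190W untreated 28.250; YGL190W heat-shocked 23.595; TAF10 untreated 21.530; TAF10 heat-shocked 21.510
ΔCt(untreated) = 28.250 − 21.530 = 6.720
ΔCt(heat-shocked) = 23.595 − 21.510 = 2.085
ΔΔCt = 2.085 − 6.720 = -4.635
Fold change = 2^(−(-4.635)) = 2^4.635 = 24.8470

24.847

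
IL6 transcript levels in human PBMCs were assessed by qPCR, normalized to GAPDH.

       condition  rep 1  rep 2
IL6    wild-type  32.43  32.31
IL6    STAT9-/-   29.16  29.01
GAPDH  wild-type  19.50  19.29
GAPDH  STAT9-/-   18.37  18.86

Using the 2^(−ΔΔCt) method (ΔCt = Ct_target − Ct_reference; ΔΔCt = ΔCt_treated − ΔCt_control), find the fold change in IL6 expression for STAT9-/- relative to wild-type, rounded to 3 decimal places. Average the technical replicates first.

5.676

Mean Ct: IL6 wild-type 32.370; IL6 STAT9-/- 29.085; GAPDH wild-type 19.395; GAPDH STAT9-/- 18.615
ΔCt(wild-type) = 32.370 − 19.395 = 12.975
ΔCt(STAT9-/-) = 29.085 − 18.615 = 10.470
ΔΔCt = 10.470 − 12.975 = -2.505
Fold change = 2^(−(-2.505)) = 2^2.505 = 5.6765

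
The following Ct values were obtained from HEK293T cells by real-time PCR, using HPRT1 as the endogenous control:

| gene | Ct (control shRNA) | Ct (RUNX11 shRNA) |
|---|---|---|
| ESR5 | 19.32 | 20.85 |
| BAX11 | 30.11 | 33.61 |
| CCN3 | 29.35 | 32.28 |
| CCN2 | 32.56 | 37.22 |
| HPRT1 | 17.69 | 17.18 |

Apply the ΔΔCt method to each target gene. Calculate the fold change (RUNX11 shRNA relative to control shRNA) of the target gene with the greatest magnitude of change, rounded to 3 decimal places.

ESR5: ΔΔCt = (20.85−17.18) − (19.32−17.69) = 3.67 − 1.63 = 2.04; fold change = 2^-2.04 = 0.243
BAX11: ΔΔCt = (33.61−17.18) − (30.11−17.69) = 16.43 − 12.42 = 4.01; fold change = 2^-4.01 = 0.062
CCN3: ΔΔCt = (32.28−17.18) − (29.35−17.69) = 15.10 − 11.66 = 3.44; fold change = 2^-3.44 = 0.092
CCN2: ΔΔCt = (37.22−17.18) − (32.56−17.69) = 20.04 − 14.87 = 5.17; fold change = 2^-5.17 = 0.028
CCN2 has the largest |ΔΔCt| = 5.17.

0.028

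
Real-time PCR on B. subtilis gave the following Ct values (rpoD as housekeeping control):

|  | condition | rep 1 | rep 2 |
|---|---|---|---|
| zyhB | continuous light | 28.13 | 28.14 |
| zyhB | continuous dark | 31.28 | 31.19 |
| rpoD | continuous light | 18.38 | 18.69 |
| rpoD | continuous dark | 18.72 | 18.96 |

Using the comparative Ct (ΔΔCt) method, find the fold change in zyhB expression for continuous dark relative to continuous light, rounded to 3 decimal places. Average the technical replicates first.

0.144

Mean Ct: zyhB continuous light 28.135; zyhB continuous dark 31.235; rpoD continuous light 18.535; rpoD continuous dark 18.840
ΔCt(continuous light) = 28.135 − 18.535 = 9.600
ΔCt(continuous dark) = 31.235 − 18.840 = 12.395
ΔΔCt = 12.395 − 9.600 = 2.795
Fold change = 2^(−2.795) = 0.1441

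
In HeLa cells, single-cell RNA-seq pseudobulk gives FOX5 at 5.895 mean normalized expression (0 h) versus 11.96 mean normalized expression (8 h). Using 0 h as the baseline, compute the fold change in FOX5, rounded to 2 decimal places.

Fold change = 11.96 / 5.895 = 2.029
FOX5 is upregulated.

2.03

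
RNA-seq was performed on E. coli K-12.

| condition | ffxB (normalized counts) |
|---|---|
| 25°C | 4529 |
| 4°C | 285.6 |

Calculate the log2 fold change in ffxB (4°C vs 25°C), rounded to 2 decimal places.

Fold change = 285.6 / 4529 = 0.0631
log2(0.0631) = -3.987

-3.99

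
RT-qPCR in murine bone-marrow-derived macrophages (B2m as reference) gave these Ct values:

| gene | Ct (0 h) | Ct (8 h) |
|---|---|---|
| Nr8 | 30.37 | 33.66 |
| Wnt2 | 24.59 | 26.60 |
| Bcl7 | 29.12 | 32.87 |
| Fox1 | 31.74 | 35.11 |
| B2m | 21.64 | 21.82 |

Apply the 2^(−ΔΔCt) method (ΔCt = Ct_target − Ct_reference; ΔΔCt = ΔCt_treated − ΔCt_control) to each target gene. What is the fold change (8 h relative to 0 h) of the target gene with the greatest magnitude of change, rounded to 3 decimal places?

Nr8: ΔΔCt = (33.66−21.82) − (30.37−21.64) = 11.84 − 8.73 = 3.11; fold change = 2^-3.11 = 0.116
Wnt2: ΔΔCt = (26.60−21.82) − (24.59−21.64) = 4.78 − 2.95 = 1.83; fold change = 2^-1.83 = 0.281
Bcl7: ΔΔCt = (32.87−21.82) − (29.12−21.64) = 11.05 − 7.48 = 3.57; fold change = 2^-3.57 = 0.084
Fox1: ΔΔCt = (35.11−21.82) − (31.74−21.64) = 13.29 − 10.10 = 3.19; fold change = 2^-3.19 = 0.110
Bcl7 has the largest |ΔΔCt| = 3.57.

0.084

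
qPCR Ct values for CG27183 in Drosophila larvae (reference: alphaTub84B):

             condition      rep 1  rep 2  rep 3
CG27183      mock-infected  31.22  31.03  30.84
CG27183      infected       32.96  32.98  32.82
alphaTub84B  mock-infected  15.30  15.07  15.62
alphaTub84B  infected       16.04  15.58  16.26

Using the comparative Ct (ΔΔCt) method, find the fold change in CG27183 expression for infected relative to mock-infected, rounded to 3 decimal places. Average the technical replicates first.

0.418

Mean Ct: CG27183 mock-infected 31.030; CG27183 infected 32.920; alphaTub84B mock-infected 15.330; alphaTub84B infected 15.960
ΔCt(mock-infected) = 31.030 − 15.330 = 15.700
ΔCt(infected) = 32.920 − 15.960 = 16.960
ΔΔCt = 16.960 − 15.700 = 1.260
Fold change = 2^(−1.260) = 0.4175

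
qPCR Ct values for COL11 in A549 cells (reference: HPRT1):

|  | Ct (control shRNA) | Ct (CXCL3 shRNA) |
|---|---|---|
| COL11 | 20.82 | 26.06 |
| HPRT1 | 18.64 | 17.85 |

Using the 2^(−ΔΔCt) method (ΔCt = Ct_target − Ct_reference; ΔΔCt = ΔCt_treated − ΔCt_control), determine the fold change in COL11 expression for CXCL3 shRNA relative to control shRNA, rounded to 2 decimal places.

0.02

ΔCt(control shRNA) = 20.820 − 18.640 = 2.180
ΔCt(CXCL3 shRNA) = 26.060 − 17.850 = 8.210
ΔΔCt = 8.210 − 2.180 = 6.030
Fold change = 2^(−6.030) = 0.015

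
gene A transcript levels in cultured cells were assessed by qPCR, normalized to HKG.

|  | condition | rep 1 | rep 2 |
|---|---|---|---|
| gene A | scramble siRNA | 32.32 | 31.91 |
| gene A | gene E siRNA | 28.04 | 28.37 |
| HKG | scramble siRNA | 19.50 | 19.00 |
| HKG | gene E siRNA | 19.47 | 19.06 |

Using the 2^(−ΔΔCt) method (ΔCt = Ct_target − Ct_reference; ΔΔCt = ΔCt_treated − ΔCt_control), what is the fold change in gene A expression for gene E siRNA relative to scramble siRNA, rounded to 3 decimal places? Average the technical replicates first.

Mean Ct: gene A scramble siRNA 32.115; gene A gene E siRNA 28.205; HKG scramble siRNA 19.250; HKG gene E siRNA 19.265
ΔCt(scramble siRNA) = 32.115 − 19.250 = 12.865
ΔCt(gene E siRNA) = 28.205 − 19.265 = 8.940
ΔΔCt = 8.940 − 12.865 = -3.925
Fold change = 2^(−(-3.925)) = 2^3.925 = 15.1895

15.189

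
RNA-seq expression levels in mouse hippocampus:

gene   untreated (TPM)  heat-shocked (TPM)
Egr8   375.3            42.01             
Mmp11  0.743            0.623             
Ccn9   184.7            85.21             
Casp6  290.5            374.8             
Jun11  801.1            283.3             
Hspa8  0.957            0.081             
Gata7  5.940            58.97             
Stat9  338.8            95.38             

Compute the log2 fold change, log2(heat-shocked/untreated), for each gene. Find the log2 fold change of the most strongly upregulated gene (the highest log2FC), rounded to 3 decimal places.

3.311

log2(42.01/375.3) = -3.159  (Egr8)
log2(0.623/0.743) = -0.254  (Mmp11)
log2(85.21/184.7) = -1.116  (Ccn9)
log2(374.8/290.5) = 0.368  (Casp6)
log2(283.3/801.1) = -1.500  (Jun11)
log2(0.081/0.957) = -3.563  (Hspa8)
log2(58.97/5.940) = 3.311  (Gata7)
log2(95.38/338.8) = -1.829  (Stat9)
Gata7 is most strongly upregulated.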